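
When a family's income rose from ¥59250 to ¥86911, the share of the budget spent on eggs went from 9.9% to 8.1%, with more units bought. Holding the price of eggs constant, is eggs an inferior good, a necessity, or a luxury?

Quantity rises but the budget share falls as income rises, so 0 < η < 1.

necessity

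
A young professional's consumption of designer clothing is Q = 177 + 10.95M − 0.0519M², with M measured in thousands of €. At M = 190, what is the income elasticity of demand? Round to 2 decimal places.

-4.34

At M = 190: Q = 383.9100.
dQ/dM = 10.95 − 0.1038M = -8.77200.
η = (dQ/dM)·(M/Q) = -8.77200 × (190/383.9100) = -4.34.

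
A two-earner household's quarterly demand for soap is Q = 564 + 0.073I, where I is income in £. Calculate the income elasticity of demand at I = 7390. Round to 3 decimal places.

At I = 7390: Q = 1103.470.
dQ/dI = 0.073.
η = (dQ/dI)·(I/Q) = 0.073 × (7390/1103.470) = 0.489.

0.489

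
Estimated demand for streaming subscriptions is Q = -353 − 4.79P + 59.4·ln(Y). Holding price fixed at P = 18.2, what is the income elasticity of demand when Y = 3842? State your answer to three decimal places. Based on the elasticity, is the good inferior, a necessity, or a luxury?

1.186 (luxury)

At P = 18.2, Y = 3842: Q = 50.095.
Holding P constant, ∂Q/∂Y = 59.4/Y = 0.0154607.
η_Y = (∂Q/∂Y)·(Y/Q) = 0.0154607 × (3842/50.095) = 1.186.
Since η > 1, this is a luxury.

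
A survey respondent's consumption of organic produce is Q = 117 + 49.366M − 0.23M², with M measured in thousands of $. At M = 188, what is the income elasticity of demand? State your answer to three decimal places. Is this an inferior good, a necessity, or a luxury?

-5.500 (inferior good)

At M = 188: Q = 1268.6880.
dQ/dM = 49.366 − 0.46M = -37.11400.
η = (dQ/dM)·(M/Q) = -37.11400 × (188/1268.6880) = -5.500.
η < 0 ⇒ inferior good.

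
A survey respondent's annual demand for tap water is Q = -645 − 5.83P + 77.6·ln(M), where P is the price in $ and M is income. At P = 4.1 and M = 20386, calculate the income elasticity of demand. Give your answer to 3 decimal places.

At P = 4.1, M = 20386: Q = 101.091.
Holding P constant, ∂Q/∂M = 77.6/M = 0.00380653.
η_M = (∂Q/∂M)·(M/Q) = 0.00380653 × (20386/101.091) = 0.768.

0.768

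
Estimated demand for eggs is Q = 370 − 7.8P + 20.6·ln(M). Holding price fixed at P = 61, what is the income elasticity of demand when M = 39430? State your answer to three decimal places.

0.184

At P = 61, M = 39430: Q = 112.195.
Holding P constant, ∂Q/∂M = 20.6/M = 0.000522445.
η_M = (∂Q/∂M)·(M/Q) = 0.000522445 × (39430/112.195) = 0.184.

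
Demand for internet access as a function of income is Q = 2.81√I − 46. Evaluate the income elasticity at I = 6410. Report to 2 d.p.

At I = 6410: Q = 178.976.
dQ/dI = 2.81/(2√I) = 0.0175488 at this income.
η = (dQ/dI)·(I/Q) = 0.0175488 × (6410/178.976) = 0.63.

0.63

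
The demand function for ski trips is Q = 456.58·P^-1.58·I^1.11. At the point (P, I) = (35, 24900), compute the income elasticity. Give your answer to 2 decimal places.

1.11

For a multiplicative demand Q = A·P^α·I^β, the income elasticity is β everywhere.
Here β = 1.11, so η = 1.11.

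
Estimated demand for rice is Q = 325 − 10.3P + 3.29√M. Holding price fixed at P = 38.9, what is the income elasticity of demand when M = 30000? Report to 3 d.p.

0.577

At P = 38.9, M = 30000: Q = 494.175.
Holding P constant, ∂Q/∂M = 3.29/(2√M) = 0.00949741.
η_M = (∂Q/∂M)·(M/Q) = 0.00949741 × (30000/494.175) = 0.577.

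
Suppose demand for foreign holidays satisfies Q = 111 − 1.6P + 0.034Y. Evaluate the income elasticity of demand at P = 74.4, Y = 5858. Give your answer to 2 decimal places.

1.04

At P = 74.4, Y = 5858: Q = 191.132.
Holding P constant, ∂Q/∂Y = 0.034.
η_Y = (∂Q/∂Y)·(Y/Q) = 0.034 × (5858/191.132) = 1.04.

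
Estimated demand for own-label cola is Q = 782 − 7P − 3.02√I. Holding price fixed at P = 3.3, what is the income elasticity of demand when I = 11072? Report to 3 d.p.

-0.360

At P = 3.3, I = 11072: Q = 441.125.
Holding P constant, ∂Q/∂I = -3.02/(2√I) = -0.0143504.
η_I = (∂Q/∂I)·(I/Q) = -0.0143504 × (11072/441.125) = -0.360.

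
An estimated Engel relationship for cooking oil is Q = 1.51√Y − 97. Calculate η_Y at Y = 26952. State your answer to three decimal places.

At Y = 26952: Q = 150.898.
dQ/dY = 1.51/(2√Y) = 0.00459887 at this income.
η = (dQ/dY)·(Y/Q) = 0.00459887 × (26952/150.898) = 0.821.

0.821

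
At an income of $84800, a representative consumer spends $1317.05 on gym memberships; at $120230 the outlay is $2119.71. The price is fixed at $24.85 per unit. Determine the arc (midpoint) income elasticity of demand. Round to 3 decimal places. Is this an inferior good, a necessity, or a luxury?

With a constant price, Q₁ = 1317.05/24.85 = 53.000 and Q₂ = 2119.71/24.85 = 85.300 (equivalently, work directly with expenditure since P cancels).
Midpoint %ΔQ = (2119.71 − 1317.05)/1718.38 = 0.46710; midpoint %ΔI = (120230 − 84800)/102515 = 0.34561.
η = 0.46710 / 0.34561 = 1.352.
η > 1 ⇒ luxury.

1.352 (luxury)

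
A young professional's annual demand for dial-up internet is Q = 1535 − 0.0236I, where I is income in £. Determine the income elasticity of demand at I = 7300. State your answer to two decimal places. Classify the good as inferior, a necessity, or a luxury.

-0.13 (inferior good)

At I = 7300: Q = 1362.720.
dQ/dI = −0.0236.
η = (dQ/dI)·(I/Q) = -0.0236 × (7300/1362.720) = -0.13.
Since η < 0, the good is an inferior good.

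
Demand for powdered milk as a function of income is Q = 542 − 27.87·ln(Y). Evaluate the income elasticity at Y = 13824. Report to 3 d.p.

-0.101

At Y = 13824: Q = 276.283.
dQ/dY = -27.87/Y = -0.00201606 at this income.
η = (dQ/dY)·(Y/Q) = -0.00201606 × (13824/276.283) = -0.101.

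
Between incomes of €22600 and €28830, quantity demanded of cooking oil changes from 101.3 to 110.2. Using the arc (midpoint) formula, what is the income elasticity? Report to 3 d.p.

0.347

ΔQ = 110.2 − 101.3 = 8.9; midpoint Q̄ = (101.3 + 110.2)/2 = 105.75.
ΔI = 28830 − 22600 = 6230; midpoint Ī = (22600 + 28830)/2 = 25715.
η = (ΔQ/Q̄) ÷ (ΔI/Ī) = (8.9/105.75) ÷ (6230/25715) = 0.347.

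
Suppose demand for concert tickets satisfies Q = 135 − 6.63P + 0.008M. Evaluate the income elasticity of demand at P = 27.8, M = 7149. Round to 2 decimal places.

7.26

At P = 27.8, M = 7149: Q = 7.878.
Holding P constant, ∂Q/∂M = 0.008.
η_M = (∂Q/∂M)·(M/Q) = 0.008 × (7149/7.878) = 7.26.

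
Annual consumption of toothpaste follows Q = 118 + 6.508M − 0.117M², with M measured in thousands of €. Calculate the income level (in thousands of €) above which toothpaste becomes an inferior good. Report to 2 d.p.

dQ/dM = 6.508 − 0.234M.
The good is inferior where dQ/dM < 0. Setting dQ/dM = 0 gives M = 6.508 / 0.234 = 27.81.

27.81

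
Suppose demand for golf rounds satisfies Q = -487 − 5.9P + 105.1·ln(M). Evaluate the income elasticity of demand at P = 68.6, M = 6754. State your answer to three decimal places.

At P = 68.6, M = 6754: Q = 35.020.
Holding P constant, ∂Q/∂M = 105.1/M = 0.0155611.
η_M = (∂Q/∂M)·(M/Q) = 0.0155611 × (6754/35.020) = 3.001.

3.001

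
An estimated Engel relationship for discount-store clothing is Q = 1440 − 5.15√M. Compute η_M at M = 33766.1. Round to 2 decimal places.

At M = 33766.1: Q = 493.659.
dQ/dM = -5.15/(2√M) = -0.0140132 at this income.
η = (dQ/dM)·(M/Q) = -0.0140132 × (33766.1/493.659) = -0.96.

-0.96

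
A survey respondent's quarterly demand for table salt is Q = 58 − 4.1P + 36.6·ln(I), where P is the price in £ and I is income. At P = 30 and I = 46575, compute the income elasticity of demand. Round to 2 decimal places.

0.11

At P = 30, I = 46575: Q = 328.407.
Holding P constant, ∂Q/∂I = 36.6/I = 0.000785829.
η_I = (∂Q/∂I)·(I/Q) = 0.000785829 × (46575/328.407) = 0.11.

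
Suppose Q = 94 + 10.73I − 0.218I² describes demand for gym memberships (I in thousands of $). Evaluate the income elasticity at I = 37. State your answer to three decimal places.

At I = 37: Q = 192.5680.
dQ/dI = 10.73 − 0.436I = -5.40200.
η = (dQ/dI)·(I/Q) = -5.40200 × (37/192.5680) = -1.038.

-1.038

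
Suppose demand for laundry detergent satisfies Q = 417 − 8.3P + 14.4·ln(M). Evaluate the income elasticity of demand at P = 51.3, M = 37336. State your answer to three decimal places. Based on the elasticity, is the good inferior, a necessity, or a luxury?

0.101 (necessity)

At P = 51.3, M = 37336: Q = 142.809.
Holding P constant, ∂Q/∂M = 14.4/M = 0.000385687.
η_M = (∂Q/∂M)·(M/Q) = 0.000385687 × (37336/142.809) = 0.101.
Since 0 < η < 1, this is a necessity.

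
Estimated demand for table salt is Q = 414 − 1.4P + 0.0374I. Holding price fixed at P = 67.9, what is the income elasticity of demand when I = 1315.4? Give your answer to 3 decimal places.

At P = 67.9, I = 1315.4: Q = 368.136.
Holding P constant, ∂Q/∂I = 0.0374.
η_I = (∂Q/∂I)·(I/Q) = 0.0374 × (1315.4/368.136) = 0.134.

0.134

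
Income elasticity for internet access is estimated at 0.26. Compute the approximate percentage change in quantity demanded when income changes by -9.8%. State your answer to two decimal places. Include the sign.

%ΔQ ≈ η × %ΔI = 0.26 × (-9.8%) = -2.55%.

-2.55%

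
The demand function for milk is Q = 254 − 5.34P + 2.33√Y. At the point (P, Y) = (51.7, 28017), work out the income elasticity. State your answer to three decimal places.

0.530

At P = 51.7, Y = 28017: Q = 367.924.
Holding P constant, ∂Q/∂Y = 2.33/(2√Y) = 0.00696009.
η_Y = (∂Q/∂Y)·(Y/Q) = 0.00696009 × (28017/367.924) = 0.530.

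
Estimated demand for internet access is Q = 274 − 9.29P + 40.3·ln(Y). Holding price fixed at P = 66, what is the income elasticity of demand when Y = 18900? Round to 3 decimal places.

0.699

At P = 66, Y = 18900: Q = 57.691.
Holding P constant, ∂Q/∂Y = 40.3/Y = 0.00213228.
η_Y = (∂Q/∂Y)·(Y/Q) = 0.00213228 × (18900/57.691) = 0.699.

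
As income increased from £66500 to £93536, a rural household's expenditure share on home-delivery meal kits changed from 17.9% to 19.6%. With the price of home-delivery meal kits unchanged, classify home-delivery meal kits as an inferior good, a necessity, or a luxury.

The budget share rises as income rises, so η > 1.

luxury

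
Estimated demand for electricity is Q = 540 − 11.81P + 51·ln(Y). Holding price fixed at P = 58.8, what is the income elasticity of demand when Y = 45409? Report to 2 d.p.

0.13

At P = 58.8, Y = 45409: Q = 392.469.
Holding P constant, ∂Q/∂Y = 51/Y = 0.00112313.
η_Y = (∂Q/∂Y)·(Y/Q) = 0.00112313 × (45409/392.469) = 0.13.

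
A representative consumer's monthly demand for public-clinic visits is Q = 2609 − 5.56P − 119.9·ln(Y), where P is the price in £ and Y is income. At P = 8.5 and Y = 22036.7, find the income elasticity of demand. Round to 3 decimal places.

-0.088

At P = 8.5, Y = 22036.7: Q = 1362.684.
Holding P constant, ∂Q/∂Y = -119.9/Y = -0.00544092.
η_Y = (∂Q/∂Y)·(Y/Q) = -0.00544092 × (22036.7/1362.684) = -0.088.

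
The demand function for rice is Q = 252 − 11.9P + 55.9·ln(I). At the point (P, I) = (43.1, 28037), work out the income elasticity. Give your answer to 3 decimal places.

0.179

At P = 43.1, I = 28037: Q = 311.598.
Holding P constant, ∂Q/∂I = 55.9/I = 0.00199379.
η_I = (∂Q/∂I)·(I/Q) = 0.00199379 × (28037/311.598) = 0.179.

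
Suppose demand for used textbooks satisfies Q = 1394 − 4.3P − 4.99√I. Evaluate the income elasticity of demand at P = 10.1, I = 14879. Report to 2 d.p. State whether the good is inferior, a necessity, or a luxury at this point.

At P = 10.1, I = 14879: Q = 741.892.
Holding P constant, ∂Q/∂I = -4.99/(2√I) = -0.0204543.
η_I = (∂Q/∂I)·(I/Q) = -0.0204543 × (14879/741.892) = -0.41.
Since η < 0, this is an inferior good.

-0.41 (inferior good)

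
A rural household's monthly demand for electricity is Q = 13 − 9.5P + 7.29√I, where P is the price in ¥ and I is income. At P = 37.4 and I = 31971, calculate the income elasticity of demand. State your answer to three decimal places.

At P = 37.4, I = 31971: Q = 961.184.
Holding P constant, ∂Q/∂I = 7.29/(2√I) = 0.0203854.
η_I = (∂Q/∂I)·(I/Q) = 0.0203854 × (31971/961.184) = 0.678.

0.678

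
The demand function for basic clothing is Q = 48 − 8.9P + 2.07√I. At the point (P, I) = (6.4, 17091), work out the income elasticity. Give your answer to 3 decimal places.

0.517

At P = 6.4, I = 17091: Q = 261.656.
Holding P constant, ∂Q/∂I = 2.07/(2√I) = 0.00791693.
η_I = (∂Q/∂I)·(I/Q) = 0.00791693 × (17091/261.656) = 0.517.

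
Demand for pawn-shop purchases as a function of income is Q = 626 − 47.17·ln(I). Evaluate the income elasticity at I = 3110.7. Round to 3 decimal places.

At I = 3110.7: Q = 246.630.
dQ/dI = -47.17/I = -0.0151638 at this income.
η = (dQ/dI)·(I/Q) = -0.0151638 × (3110.7/246.630) = -0.191.

-0.191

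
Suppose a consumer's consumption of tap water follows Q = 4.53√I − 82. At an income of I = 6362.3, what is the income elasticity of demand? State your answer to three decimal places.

0.647

At I = 6362.3: Q = 279.331.
dQ/dI = 4.53/(2√I) = 0.0283963 at this income.
η = (dQ/dI)·(I/Q) = 0.0283963 × (6362.3/279.331) = 0.647.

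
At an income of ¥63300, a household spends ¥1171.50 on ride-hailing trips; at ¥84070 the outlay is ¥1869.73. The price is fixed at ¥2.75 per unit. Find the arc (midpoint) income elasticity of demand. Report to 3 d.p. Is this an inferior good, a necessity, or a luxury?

1.629 (luxury)

With a constant price, Q₁ = 1171.50/2.75 = 426.000 and Q₂ = 1869.73/2.75 = 679.902 (equivalently, work directly with expenditure since P cancels).
Midpoint %ΔQ = (1869.73 − 1171.50)/1520.62 = 0.45918; midpoint %ΔI = (84070 − 63300)/73685 = 0.28188.
η = 0.45918 / 0.28188 = 1.629.
η > 1 ⇒ luxury.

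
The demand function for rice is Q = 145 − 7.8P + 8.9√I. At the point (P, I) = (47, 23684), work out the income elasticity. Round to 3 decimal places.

At P = 47, I = 23684: Q = 1148.075.
Holding P constant, ∂Q/∂I = 8.9/(2√I) = 0.0289156.
η_I = (∂Q/∂I)·(I/Q) = 0.0289156 × (23684/1148.075) = 0.597.

0.597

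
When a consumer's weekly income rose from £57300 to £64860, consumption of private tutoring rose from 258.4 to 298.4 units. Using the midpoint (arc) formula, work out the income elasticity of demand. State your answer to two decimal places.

1.16

ΔQ = 298.4 − 258.4 = 40; midpoint Q̄ = (258.4 + 298.4)/2 = 278.4.
ΔI = 64860 − 57300 = 7560; midpoint Ī = (57300 + 64860)/2 = 61080.
η = (ΔQ/Q̄) ÷ (ΔI/Ī) = (40/278.4) ÷ (7560/61080) = 1.16.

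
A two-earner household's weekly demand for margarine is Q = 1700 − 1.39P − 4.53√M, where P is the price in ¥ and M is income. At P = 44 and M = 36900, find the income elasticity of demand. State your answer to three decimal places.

-0.566

At P = 44, M = 36900: Q = 768.655.
Holding P constant, ∂Q/∂M = -4.53/(2√M) = -0.0117911.
η_M = (∂Q/∂M)·(M/Q) = -0.0117911 × (36900/768.655) = -0.566.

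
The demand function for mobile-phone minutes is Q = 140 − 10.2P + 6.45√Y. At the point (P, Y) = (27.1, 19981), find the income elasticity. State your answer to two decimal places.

At P = 27.1, Y = 19981: Q = 775.314.
Holding P constant, ∂Q/∂Y = 6.45/(2√Y) = 0.022815.
η_Y = (∂Q/∂Y)·(Y/Q) = 0.022815 × (19981/775.314) = 0.59.

0.59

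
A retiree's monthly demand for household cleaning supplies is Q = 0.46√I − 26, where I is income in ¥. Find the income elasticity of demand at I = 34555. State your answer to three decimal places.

0.718

At I = 34555: Q = 59.509.
dQ/dI = 0.46/(2√I) = 0.00123729 at this income.
η = (dQ/dI)·(I/Q) = 0.00123729 × (34555/59.509) = 0.718.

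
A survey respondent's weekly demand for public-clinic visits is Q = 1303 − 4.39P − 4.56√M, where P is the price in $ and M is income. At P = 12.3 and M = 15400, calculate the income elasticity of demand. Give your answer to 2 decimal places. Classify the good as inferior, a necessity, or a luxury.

-0.41 (inferior good)

At P = 12.3, M = 15400: Q = 683.122.
Holding P constant, ∂Q/∂M = -4.56/(2√M) = -0.0183728.
η_M = (∂Q/∂M)·(M/Q) = -0.0183728 × (15400/683.122) = -0.41.
Since η < 0, this is an inferior good.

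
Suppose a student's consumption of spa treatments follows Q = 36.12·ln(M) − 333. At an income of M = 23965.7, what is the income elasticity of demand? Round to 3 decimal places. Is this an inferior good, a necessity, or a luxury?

At M = 23965.7: Q = 31.248.
dQ/dM = 36.12/M = 0.00150715 at this income.
η = (dQ/dM)·(M/Q) = 0.00150715 × (23965.7/31.248) = 1.156.
Since η > 1, the good is a luxury.

1.156 (luxury)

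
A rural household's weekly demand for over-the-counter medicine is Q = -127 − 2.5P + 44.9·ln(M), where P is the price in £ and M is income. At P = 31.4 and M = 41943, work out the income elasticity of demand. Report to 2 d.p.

At P = 31.4, M = 41943: Q = 272.419.
Holding P constant, ∂Q/∂M = 44.9/M = 0.0010705.
η_M = (∂Q/∂M)·(M/Q) = 0.0010705 × (41943/272.419) = 0.16.

0.16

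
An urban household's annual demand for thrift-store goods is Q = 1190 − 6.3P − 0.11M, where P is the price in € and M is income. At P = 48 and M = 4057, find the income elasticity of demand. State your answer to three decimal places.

At P = 48, M = 4057: Q = 441.330.
Holding P constant, ∂Q/∂M = −0.11.
η_M = (∂Q/∂M)·(M/Q) = -0.11 × (4057/441.330) = -1.011.

-1.011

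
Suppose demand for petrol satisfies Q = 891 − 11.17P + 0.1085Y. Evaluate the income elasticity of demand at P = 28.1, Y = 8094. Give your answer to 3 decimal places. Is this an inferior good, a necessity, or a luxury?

0.603 (necessity)

At P = 28.1, Y = 8094: Q = 1455.322.
Holding P constant, ∂Q/∂Y = 0.1085.
η_Y = (∂Q/∂Y)·(Y/Q) = 0.1085 × (8094/1455.322) = 0.603.
Since 0 < η < 1, this is a necessity.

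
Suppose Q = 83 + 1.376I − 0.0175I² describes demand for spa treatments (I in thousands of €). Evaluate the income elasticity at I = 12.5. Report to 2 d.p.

0.12

At I = 12.5: Q = 97.4656.
dQ/dI = 1.376 − 0.035I = 0.93850.
η = (dQ/dI)·(I/Q) = 0.93850 × (12.5/97.4656) = 0.12.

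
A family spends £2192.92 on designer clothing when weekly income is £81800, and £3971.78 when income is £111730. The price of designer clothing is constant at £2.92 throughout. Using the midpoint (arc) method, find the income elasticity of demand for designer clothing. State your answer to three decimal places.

1.866

With a constant price, Q₁ = 2192.92/2.92 = 751.000 and Q₂ = 3971.78/2.92 = 1360.199 (equivalently, work directly with expenditure since P cancels).
Midpoint %ΔQ = (3971.78 − 2192.92)/3082.35 = 0.57711; midpoint %ΔI = (111730 − 81800)/96765 = 0.30931.
η = 0.57711 / 0.30931 = 1.866.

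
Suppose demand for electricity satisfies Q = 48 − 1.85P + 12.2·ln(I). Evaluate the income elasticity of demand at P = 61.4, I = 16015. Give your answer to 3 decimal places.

At P = 61.4, I = 16015: Q = 52.522.
Holding P constant, ∂Q/∂I = 12.2/I = 0.000761786.
η_I = (∂Q/∂I)·(I/Q) = 0.000761786 × (16015/52.522) = 0.232.

0.232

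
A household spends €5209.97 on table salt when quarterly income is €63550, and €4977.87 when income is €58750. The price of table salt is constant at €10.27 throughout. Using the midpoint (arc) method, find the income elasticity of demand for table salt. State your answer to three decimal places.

With a constant price, Q₁ = 5209.97/10.27 = 507.300 and Q₂ = 4977.87/10.27 = 484.700 (equivalently, work directly with expenditure since P cancels).
Midpoint %ΔQ = (4977.87 − 5209.97)/5093.92 = -0.04556; midpoint %ΔI = (58750 − 63550)/61150 = -0.07850.
η = -0.04556 / -0.07850 = 0.580.

0.580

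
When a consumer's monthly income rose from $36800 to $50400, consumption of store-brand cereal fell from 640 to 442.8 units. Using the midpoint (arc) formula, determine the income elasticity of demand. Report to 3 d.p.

-1.168

ΔQ = 442.8 − 640 = -197.2; midpoint Q̄ = (640 + 442.8)/2 = 541.4.
ΔI = 50400 − 36800 = 13600; midpoint Ī = (36800 + 50400)/2 = 43600.
η = (ΔQ/Q̄) ÷ (ΔI/Ī) = (-197.2/541.4) ÷ (13600/43600) = -1.168.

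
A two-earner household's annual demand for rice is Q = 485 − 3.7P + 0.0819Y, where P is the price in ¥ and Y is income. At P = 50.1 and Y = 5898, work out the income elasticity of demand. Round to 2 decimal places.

At P = 50.1, Y = 5898: Q = 782.676.
Holding P constant, ∂Q/∂Y = 0.0819.
η_Y = (∂Q/∂Y)·(Y/Q) = 0.0819 × (5898/782.676) = 0.62.

0.62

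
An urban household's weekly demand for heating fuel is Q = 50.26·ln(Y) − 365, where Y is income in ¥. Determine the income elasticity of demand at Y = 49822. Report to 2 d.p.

0.28

At Y = 49822: Q = 178.623.
dQ/dY = 50.26/Y = 0.00100879 at this income.
η = (dQ/dY)·(Y/Q) = 0.00100879 × (49822/178.623) = 0.28.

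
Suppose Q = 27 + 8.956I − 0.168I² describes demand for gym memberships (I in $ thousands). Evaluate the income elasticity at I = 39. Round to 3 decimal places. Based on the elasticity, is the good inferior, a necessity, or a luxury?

-1.340 (inferior good)

At I = 39: Q = 120.7560.
dQ/dI = 8.956 − 0.336I = -4.14800.
η = (dQ/dI)·(I/Q) = -4.14800 × (39/120.7560) = -1.340.
η < 0 ⇒ inferior good.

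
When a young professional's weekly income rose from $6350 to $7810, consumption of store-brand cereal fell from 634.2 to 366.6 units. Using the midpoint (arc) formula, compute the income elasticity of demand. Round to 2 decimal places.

-2.59

ΔQ = 366.6 − 634.2 = -267.6; midpoint Q̄ = (634.2 + 366.6)/2 = 500.4.
ΔI = 7810 − 6350 = 1460; midpoint Ī = (6350 + 7810)/2 = 7080.
η = (ΔQ/Q̄) ÷ (ΔI/Ī) = (-267.6/500.4) ÷ (1460/7080) = -2.59.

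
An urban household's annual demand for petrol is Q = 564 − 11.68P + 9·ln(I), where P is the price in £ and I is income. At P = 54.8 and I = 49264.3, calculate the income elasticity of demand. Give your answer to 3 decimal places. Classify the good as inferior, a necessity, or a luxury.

0.425 (necessity)

At P = 54.8, I = 49264.3: Q = 21.181.
Holding P constant, ∂Q/∂I = 9/I = 0.000182688.
η_I = (∂Q/∂I)·(I/Q) = 0.000182688 × (49264.3/21.181) = 0.425.
Since 0 < η < 1, this is a necessity.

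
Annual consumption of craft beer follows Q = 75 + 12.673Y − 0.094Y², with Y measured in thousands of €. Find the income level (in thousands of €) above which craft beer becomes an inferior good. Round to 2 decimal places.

dQ/dY = 12.673 − 0.188Y.
The good is inferior where dQ/dY < 0. Setting dQ/dY = 0 gives Y = 12.673 / 0.188 = 67.41.

67.41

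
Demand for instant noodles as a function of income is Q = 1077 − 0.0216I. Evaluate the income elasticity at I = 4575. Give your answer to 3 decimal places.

-0.101

At I = 4575: Q = 978.180.
dQ/dI = −0.0216.
η = (dQ/dI)·(I/Q) = -0.0216 × (4575/978.180) = -0.101.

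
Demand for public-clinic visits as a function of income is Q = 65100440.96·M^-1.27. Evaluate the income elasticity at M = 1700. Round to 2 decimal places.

For Q = A·M^β the income elasticity is constant and equal to β.
Here β = -1.27, so η = -1.27.

-1.27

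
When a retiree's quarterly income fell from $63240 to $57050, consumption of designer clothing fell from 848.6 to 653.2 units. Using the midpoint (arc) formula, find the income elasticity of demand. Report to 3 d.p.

ΔQ = 653.2 − 848.6 = -195.4; midpoint Q̄ = (848.6 + 653.2)/2 = 750.9.
ΔI = 57050 − 63240 = -6190; midpoint Ī = (63240 + 57050)/2 = 60145.
η = (ΔQ/Q̄) ÷ (ΔI/Ī) = (-195.4/750.9) ÷ (-6190/60145) = 2.528.

2.528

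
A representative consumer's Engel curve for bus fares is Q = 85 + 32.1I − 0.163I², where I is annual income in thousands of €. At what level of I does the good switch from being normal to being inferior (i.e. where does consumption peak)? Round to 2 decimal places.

dQ/dI = 32.1 − 0.326I.
The good is inferior where dQ/dI < 0. Setting dQ/dI = 0 gives I = 32.1 / 0.326 = 98.47.

98.47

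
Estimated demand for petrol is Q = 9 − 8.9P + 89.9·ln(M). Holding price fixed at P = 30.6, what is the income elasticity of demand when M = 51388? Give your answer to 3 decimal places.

0.126

At P = 30.6, M = 51388: Q = 711.820.
Holding P constant, ∂Q/∂M = 89.9/M = 0.00174944.
η_M = (∂Q/∂M)·(M/Q) = 0.00174944 × (51388/711.820) = 0.126.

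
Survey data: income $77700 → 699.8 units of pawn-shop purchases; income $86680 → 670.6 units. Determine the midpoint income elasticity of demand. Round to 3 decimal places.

-0.390

ΔQ = 670.6 − 699.8 = -29.2; midpoint Q̄ = (699.8 + 670.6)/2 = 685.2.
ΔI = 86680 − 77700 = 8980; midpoint Ī = (77700 + 86680)/2 = 82190.
η = (ΔQ/Q̄) ÷ (ΔI/Ī) = (-29.2/685.2) ÷ (8980/82190) = -0.390.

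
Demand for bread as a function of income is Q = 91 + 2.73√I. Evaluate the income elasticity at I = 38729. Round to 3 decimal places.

At I = 38729: Q = 628.255.
dQ/dI = 2.73/(2√I) = 0.00693609 at this income.
η = (dQ/dI)·(I/Q) = 0.00693609 × (38729/628.255) = 0.428.

0.428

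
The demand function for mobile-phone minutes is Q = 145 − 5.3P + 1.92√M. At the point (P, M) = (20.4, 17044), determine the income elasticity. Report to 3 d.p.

0.436

At P = 20.4, M = 17044: Q = 287.541.
Holding P constant, ∂Q/∂M = 1.92/(2√M) = 0.00735335.
η_M = (∂Q/∂M)·(M/Q) = 0.00735335 × (17044/287.541) = 0.436.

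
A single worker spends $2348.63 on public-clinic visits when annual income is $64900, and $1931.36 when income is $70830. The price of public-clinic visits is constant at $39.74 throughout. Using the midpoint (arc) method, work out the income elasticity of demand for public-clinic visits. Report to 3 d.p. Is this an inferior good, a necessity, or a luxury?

-2.231 (inferior good)

With a constant price, Q₁ = 2348.63/39.74 = 59.100 and Q₂ = 1931.36/39.74 = 48.600 (equivalently, work directly with expenditure since P cancels).
Midpoint %ΔQ = (1931.36 − 2348.63)/2140.00 = -0.19499; midpoint %ΔI = (70830 − 64900)/67865 = 0.08738.
η = -0.19499 / 0.08738 = -2.231.
η < 0 ⇒ inferior good.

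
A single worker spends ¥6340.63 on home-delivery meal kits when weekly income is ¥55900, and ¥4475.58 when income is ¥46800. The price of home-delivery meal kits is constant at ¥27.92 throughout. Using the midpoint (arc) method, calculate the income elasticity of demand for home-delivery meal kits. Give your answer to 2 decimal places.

1.95

With a constant price, Q₁ = 6340.63/27.92 = 227.100 and Q₂ = 4475.58/27.92 = 160.300 (equivalently, work directly with expenditure since P cancels).
Midpoint %ΔQ = (4475.58 − 6340.63)/5408.11 = -0.34486; midpoint %ΔI = (46800 − 55900)/51350 = -0.17722.
η = -0.34486 / -0.17722 = 1.95.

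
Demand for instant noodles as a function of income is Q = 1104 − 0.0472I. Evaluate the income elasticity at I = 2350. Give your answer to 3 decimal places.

-0.112

At I = 2350: Q = 993.080.
dQ/dI = −0.0472.
η = (dQ/dI)·(I/Q) = -0.0472 × (2350/993.080) = -0.112.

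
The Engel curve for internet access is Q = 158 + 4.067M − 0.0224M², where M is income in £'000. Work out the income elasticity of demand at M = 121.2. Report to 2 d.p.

At M = 121.2: Q = 321.8769.
dQ/dM = 4.067 − 0.0448M = -1.36276.
η = (dQ/dM)·(M/Q) = -1.36276 × (121.2/321.8769) = -0.51.

-0.51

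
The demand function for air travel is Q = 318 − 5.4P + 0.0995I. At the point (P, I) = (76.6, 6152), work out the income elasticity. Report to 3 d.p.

1.185

At P = 76.6, I = 6152: Q = 516.484.
Holding P constant, ∂Q/∂I = 0.0995.
η_I = (∂Q/∂I)·(I/Q) = 0.0995 × (6152/516.484) = 1.185.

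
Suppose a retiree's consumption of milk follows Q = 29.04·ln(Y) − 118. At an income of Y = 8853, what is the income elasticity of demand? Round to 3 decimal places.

At Y = 8853: Q = 145.930.
dQ/dY = 29.04/Y = 0.00328024 at this income.
η = (dQ/dY)·(Y/Q) = 0.00328024 × (8853/145.930) = 0.199.

0.199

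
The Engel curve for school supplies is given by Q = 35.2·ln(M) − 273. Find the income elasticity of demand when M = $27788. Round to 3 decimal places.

At M = 27788: Q = 87.179.
dQ/dM = 35.2/M = 0.00126673 at this income.
η = (dQ/dM)·(M/Q) = 0.00126673 × (27788/87.179) = 0.404.

0.404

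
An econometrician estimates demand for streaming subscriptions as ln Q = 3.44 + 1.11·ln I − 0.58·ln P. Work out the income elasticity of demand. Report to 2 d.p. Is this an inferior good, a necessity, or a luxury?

In a log-linear demand, the coefficient on ln I is the income elasticity.
So η = 1.11.
η > 1 ⇒ luxury.

1.11 (luxury)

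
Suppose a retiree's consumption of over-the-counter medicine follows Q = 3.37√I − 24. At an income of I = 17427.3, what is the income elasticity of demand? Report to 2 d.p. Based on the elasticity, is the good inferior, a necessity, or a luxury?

At I = 17427.3: Q = 420.882.
dQ/dI = 3.37/(2√I) = 0.0127639 at this income.
η = (dQ/dI)·(I/Q) = 0.0127639 × (17427.3/420.882) = 0.53.
Since 0 < η < 1, the good is a necessity.

0.53 (necessity)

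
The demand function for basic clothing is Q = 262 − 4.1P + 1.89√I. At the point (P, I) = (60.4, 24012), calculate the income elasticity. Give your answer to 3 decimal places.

At P = 60.4, I = 24012: Q = 307.231.
Holding P constant, ∂Q/∂I = 1.89/(2√I) = 0.00609842.
η_I = (∂Q/∂I)·(I/Q) = 0.00609842 × (24012/307.231) = 0.477.

0.477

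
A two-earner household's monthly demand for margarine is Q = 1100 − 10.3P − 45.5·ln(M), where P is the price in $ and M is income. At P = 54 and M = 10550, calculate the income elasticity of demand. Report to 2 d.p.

At P = 54, M = 10550: Q = 122.293.
Holding P constant, ∂Q/∂M = -45.5/M = -0.0043128.
η_M = (∂Q/∂M)·(M/Q) = -0.0043128 × (10550/122.293) = -0.37.

-0.37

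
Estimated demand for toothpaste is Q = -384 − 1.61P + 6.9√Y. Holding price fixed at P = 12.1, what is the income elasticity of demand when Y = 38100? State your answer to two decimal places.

At P = 12.1, Y = 38100: Q = 943.345.
Holding P constant, ∂Q/∂Y = 6.9/(2√Y) = 0.0176749.
η_Y = (∂Q/∂Y)·(Y/Q) = 0.0176749 × (38100/943.345) = 0.71.

0.71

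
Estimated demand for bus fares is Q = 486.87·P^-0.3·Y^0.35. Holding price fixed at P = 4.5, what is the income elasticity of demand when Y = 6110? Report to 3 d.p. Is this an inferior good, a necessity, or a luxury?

For a multiplicative demand Q = A·P^α·Y^β, the income elasticity is β everywhere.
Here β = 0.35, so η = 0.350.
Since 0 < η < 1, this is a necessity.

0.350 (necessity)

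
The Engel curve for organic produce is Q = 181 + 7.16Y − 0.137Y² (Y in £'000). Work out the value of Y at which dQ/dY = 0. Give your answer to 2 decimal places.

dQ/dY = 7.16 − 0.274Y.
The good is inferior where dQ/dY < 0. Setting dQ/dY = 0 gives Y = 7.16 / 0.274 = 26.13.

26.13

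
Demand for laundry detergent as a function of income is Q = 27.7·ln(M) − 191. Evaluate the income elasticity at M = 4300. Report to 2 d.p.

0.68

At M = 4300: Q = 40.748.
dQ/dM = 27.7/M = 0.00644186 at this income.
η = (dQ/dM)·(M/Q) = 0.00644186 × (4300/40.748) = 0.68.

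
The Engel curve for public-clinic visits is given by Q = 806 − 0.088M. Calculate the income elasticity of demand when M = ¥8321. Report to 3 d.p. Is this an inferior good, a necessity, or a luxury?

-9.929 (inferior good)

At M = 8321: Q = 73.752.
dQ/dM = −0.088.
η = (dQ/dM)·(M/Q) = -0.088 × (8321/73.752) = -9.929.
Since η < 0, the good is an inferior good.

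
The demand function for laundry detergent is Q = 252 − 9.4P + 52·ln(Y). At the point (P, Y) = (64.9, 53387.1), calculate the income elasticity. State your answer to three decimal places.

At P = 64.9, Y = 53387.1: Q = 207.977.
Holding P constant, ∂Q/∂Y = 52/Y = 0.000974018.
η_Y = (∂Q/∂Y)·(Y/Q) = 0.000974018 × (53387.1/207.977) = 0.250.

0.250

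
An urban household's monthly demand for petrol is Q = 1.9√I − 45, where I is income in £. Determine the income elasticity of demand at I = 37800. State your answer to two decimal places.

At I = 37800: Q = 324.402.
dQ/dI = 1.9/(2√I) = 0.00488627 at this income.
η = (dQ/dI)·(I/Q) = 0.00488627 × (37800/324.402) = 0.57.

0.57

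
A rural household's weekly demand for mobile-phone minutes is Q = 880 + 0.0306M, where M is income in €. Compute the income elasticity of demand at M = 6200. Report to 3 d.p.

At M = 6200: Q = 1069.720.
dQ/dM = 0.0306.
η = (dQ/dM)·(M/Q) = 0.0306 × (6200/1069.720) = 0.177.

0.177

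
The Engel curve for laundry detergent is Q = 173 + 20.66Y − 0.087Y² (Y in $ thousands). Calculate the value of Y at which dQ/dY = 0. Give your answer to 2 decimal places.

118.74

dQ/dY = 20.66 − 0.174Y.
The good is inferior where dQ/dY < 0. Setting dQ/dY = 0 gives Y = 20.66 / 0.174 = 118.74.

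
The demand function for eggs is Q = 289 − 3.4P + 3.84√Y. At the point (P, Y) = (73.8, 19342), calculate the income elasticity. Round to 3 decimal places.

At P = 73.8, Y = 19342: Q = 572.130.
Holding P constant, ∂Q/∂Y = 3.84/(2√Y) = 0.0138054.
η_Y = (∂Q/∂Y)·(Y/Q) = 0.0138054 × (19342/572.130) = 0.467.

0.467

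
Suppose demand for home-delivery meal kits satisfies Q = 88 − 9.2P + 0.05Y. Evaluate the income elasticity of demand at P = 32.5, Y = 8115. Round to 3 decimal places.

At P = 32.5, Y = 8115: Q = 194.750.
Holding P constant, ∂Q/∂Y = 0.05.
η_Y = (∂Q/∂Y)·(Y/Q) = 0.05 × (8115/194.750) = 2.083.

2.083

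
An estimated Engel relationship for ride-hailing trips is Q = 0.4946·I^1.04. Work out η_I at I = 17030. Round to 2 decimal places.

For Q = A·I^β the income elasticity is constant and equal to β.
Here β = 1.04, so η = 1.04.

1.04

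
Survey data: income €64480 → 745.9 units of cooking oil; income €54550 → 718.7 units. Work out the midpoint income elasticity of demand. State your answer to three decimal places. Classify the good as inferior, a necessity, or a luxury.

ΔQ = 718.7 − 745.9 = -27.2; midpoint Q̄ = (745.9 + 718.7)/2 = 732.3.
ΔI = 54550 − 64480 = -9930; midpoint Ī = (64480 + 54550)/2 = 59515.
η = (ΔQ/Q̄) ÷ (ΔI/Ī) = (-27.2/732.3) ÷ (-9930/59515) = 0.223.
0 < η < 1 ⇒ necessity.

0.223 (necessity)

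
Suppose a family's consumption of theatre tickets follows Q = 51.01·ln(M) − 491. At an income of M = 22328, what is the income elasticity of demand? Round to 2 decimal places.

2.58

At M = 22328: Q = 19.794.
dQ/dM = 51.01/M = 0.00228458 at this income.
η = (dQ/dM)·(M/Q) = 0.00228458 × (22328/19.794) = 2.58.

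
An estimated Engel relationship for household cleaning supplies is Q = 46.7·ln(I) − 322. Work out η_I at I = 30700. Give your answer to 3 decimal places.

At I = 30700: Q = 160.505.
dQ/dI = 46.7/I = 0.00152117 at this income.
η = (dQ/dI)·(I/Q) = 0.00152117 × (30700/160.505) = 0.291.

0.291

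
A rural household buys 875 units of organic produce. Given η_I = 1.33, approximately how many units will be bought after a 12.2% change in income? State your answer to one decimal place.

1017.0

%ΔQ ≈ η × %ΔI = 1.33 × 12.2% = 16.226%.
New Q ≈ 875 × (1 + 0.16226) = 1017.0.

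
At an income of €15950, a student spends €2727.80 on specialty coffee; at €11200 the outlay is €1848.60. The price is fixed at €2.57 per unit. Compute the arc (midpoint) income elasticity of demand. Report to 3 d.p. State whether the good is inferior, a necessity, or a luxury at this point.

With a constant price, Q₁ = 2727.80/2.57 = 1061.401 and Q₂ = 1848.60/2.57 = 719.300 (equivalently, work directly with expenditure since P cancels).
Midpoint %ΔQ = (1848.60 − 2727.80)/2288.20 = -0.38423; midpoint %ΔI = (11200 − 15950)/13575 = -0.34991.
η = -0.38423 / -0.34991 = 1.098.
η > 1 ⇒ luxury.

1.098 (luxury)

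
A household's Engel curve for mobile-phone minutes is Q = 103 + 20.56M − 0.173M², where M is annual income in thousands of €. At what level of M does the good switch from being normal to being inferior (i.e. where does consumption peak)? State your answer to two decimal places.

dQ/dM = 20.56 − 0.346M.
The good is inferior where dQ/dM < 0. Setting dQ/dM = 0 gives M = 20.56 / 0.346 = 59.42.

59.42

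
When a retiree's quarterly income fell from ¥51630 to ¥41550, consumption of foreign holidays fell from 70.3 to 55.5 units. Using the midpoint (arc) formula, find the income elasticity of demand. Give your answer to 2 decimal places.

ΔQ = 55.5 − 70.3 = -14.8; midpoint Q̄ = (70.3 + 55.5)/2 = 62.9.
ΔI = 41550 − 51630 = -10080; midpoint Ī = (51630 + 41550)/2 = 46590.
η = (ΔQ/Q̄) ÷ (ΔI/Ī) = (-14.8/62.9) ÷ (-10080/46590) = 1.09.

1.09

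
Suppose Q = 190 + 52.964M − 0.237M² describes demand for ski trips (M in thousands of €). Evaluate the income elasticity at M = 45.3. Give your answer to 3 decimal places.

0.678

At M = 45.3: Q = 2102.9239.
dQ/dM = 52.964 − 0.474M = 31.49180.
η = (dQ/dM)·(M/Q) = 31.49180 × (45.3/2102.9239) = 0.678.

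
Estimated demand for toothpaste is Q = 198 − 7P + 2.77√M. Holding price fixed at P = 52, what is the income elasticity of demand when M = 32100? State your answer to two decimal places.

0.75

At P = 52, M = 32100: Q = 330.286.
Holding P constant, ∂Q/∂M = 2.77/(2√M) = 0.00773032.
η_M = (∂Q/∂M)·(M/Q) = 0.00773032 × (32100/330.286) = 0.75.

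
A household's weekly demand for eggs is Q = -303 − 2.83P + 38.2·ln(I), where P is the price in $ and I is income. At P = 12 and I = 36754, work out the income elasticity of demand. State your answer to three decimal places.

0.591

At P = 12, I = 36754: Q = 64.598.
Holding P constant, ∂Q/∂I = 38.2/I = 0.00103934.
η_I = (∂Q/∂I)·(I/Q) = 0.00103934 × (36754/64.598) = 0.591.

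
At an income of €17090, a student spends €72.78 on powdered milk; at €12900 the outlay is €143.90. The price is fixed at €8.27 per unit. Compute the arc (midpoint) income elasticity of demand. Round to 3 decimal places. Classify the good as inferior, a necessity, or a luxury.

With a constant price, Q₁ = 72.78/8.27 = 8.800 and Q₂ = 143.90/8.27 = 17.400 (equivalently, work directly with expenditure since P cancels).
Midpoint %ΔQ = (143.90 − 72.78)/108.34 = 0.65645; midpoint %ΔI = (12900 − 17090)/14995 = -0.27943.
η = 0.65645 / -0.27943 = -2.349.
η < 0 ⇒ inferior good.

-2.349 (inferior good)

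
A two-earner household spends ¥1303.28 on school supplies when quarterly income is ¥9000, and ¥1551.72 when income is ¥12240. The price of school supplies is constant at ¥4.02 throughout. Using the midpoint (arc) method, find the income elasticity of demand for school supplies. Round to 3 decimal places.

0.570

With a constant price, Q₁ = 1303.28/4.02 = 324.199 and Q₂ = 1551.72/4.02 = 386.000 (equivalently, work directly with expenditure since P cancels).
Midpoint %ΔQ = (1551.72 − 1303.28)/1427.50 = 0.17404; midpoint %ΔI = (12240 − 9000)/10620 = 0.30508.
η = 0.17404 / 0.30508 = 0.570.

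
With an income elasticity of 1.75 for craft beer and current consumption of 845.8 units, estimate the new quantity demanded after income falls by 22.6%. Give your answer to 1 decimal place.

511.3

%ΔQ ≈ η × %ΔI = 1.75 × (-22.6%) = -39.55%.
New Q ≈ 845.8 × (1 − 0.3955) = 511.3.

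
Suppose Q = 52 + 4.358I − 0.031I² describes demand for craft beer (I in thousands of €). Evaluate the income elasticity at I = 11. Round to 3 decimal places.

At I = 11: Q = 96.1870.
dQ/dI = 4.358 − 0.062I = 3.67600.
η = (dQ/dI)·(I/Q) = 3.67600 × (11/96.1870) = 0.420.

0.420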